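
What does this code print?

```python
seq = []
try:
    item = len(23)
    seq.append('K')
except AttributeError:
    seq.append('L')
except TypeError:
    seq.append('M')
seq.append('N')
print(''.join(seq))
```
MN

TypeError is caught by its specific handler, not AttributeError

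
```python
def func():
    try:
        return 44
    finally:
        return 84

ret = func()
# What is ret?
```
84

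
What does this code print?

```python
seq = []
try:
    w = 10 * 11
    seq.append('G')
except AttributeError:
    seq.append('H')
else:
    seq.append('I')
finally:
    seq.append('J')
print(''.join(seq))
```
GIJ

else runs before finally when no exception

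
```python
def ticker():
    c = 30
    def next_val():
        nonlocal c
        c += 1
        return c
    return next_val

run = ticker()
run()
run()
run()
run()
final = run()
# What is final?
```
35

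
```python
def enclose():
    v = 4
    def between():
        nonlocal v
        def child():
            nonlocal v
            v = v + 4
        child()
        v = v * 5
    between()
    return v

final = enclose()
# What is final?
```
40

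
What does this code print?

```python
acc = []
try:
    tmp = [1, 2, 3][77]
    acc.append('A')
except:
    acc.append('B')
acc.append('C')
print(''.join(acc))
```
BC

Exception raised in try, caught by bare except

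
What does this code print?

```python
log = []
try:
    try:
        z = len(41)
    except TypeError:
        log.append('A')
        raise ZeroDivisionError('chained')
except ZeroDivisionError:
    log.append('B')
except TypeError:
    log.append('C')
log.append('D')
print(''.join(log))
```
ABD

ZeroDivisionError raised and caught, original TypeError not re-raised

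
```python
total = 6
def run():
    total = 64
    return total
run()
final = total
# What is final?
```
6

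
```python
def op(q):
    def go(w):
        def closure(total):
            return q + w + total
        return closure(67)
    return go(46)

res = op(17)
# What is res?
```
130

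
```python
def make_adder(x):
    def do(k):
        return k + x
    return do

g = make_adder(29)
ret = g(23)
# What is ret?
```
52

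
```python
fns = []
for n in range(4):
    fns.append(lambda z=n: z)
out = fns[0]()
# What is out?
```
0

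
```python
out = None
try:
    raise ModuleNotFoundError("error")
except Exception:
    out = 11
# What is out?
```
11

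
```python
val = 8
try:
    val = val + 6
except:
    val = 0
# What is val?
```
14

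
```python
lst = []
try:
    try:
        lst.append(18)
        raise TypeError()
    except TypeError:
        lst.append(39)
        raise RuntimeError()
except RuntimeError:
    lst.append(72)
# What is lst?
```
[18, 39, 72]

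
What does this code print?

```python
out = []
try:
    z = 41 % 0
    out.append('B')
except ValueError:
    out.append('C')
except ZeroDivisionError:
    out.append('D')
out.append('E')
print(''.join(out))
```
DE

ZeroDivisionError is caught by its specific handler, not ValueError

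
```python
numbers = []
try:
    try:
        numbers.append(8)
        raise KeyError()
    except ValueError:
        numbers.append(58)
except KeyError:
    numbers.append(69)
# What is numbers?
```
[8, 69]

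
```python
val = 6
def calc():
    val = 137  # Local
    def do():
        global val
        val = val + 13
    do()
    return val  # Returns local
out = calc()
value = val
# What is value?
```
19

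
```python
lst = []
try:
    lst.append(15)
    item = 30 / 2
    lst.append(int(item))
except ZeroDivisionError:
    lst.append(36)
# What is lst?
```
[15, 15]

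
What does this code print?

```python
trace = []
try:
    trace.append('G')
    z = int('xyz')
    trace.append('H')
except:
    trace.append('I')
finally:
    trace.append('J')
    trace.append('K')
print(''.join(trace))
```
GIJK

Code before exception runs, then except, then all of finally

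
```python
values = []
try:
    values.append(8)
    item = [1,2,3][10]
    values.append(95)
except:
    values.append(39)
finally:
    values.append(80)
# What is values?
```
[8, 39, 80]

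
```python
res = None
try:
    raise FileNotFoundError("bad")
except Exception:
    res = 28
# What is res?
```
28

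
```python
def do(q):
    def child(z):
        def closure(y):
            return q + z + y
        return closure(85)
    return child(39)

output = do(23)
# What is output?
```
147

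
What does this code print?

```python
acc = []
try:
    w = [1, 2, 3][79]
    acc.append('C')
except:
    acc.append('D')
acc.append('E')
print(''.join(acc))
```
DE

Exception raised in try, caught by bare except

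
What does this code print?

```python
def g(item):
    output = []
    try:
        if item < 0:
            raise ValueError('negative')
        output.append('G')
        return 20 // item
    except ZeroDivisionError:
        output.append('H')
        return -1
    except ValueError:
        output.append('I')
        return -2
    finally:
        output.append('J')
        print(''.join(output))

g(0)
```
GHJ

item=0 causes ZeroDivisionError, caught, finally prints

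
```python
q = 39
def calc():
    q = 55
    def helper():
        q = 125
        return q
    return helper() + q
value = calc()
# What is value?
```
180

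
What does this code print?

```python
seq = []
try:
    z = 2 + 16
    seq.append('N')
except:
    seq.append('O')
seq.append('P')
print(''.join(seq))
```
NP

No exception, try block completes normally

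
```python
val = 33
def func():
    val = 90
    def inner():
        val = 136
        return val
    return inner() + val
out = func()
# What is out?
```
226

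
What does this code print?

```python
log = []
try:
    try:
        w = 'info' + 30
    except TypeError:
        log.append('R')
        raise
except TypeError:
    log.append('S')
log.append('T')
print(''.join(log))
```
RST

raise without argument re-raises current exception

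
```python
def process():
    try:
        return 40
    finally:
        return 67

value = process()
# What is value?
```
67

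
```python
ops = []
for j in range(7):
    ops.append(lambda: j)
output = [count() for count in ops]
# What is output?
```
[6, 6, 6, 6, 6, 6, 6]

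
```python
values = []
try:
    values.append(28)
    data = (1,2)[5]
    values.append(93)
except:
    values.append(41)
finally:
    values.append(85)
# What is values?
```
[28, 41, 85]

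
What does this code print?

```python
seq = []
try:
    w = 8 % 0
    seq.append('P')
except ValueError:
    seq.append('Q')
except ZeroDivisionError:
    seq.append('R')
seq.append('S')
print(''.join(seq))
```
RS

ZeroDivisionError is caught by its specific handler, not ValueError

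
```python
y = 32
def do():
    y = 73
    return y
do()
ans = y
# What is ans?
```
32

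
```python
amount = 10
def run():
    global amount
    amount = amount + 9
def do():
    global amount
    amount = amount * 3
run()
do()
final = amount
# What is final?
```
57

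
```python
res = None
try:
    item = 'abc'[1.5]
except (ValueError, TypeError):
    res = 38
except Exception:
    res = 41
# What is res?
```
38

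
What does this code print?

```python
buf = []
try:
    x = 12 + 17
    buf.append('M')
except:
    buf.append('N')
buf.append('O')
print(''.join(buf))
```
MO

No exception, try block completes normally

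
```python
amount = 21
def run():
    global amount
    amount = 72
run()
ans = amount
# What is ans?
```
72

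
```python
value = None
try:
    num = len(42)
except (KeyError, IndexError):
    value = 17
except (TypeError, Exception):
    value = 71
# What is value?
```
71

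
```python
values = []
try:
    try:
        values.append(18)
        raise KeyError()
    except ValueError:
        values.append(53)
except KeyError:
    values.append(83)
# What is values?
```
[18, 83]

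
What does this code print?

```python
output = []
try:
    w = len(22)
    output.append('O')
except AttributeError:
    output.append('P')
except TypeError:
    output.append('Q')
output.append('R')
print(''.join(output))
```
QR

TypeError is caught by its specific handler, not AttributeError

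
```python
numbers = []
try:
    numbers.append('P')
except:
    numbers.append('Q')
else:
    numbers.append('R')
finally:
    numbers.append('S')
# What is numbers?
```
['P', 'R', 'S']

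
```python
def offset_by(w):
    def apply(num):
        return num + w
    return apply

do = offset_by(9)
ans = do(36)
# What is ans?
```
45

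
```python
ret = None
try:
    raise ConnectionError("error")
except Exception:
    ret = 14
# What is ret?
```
14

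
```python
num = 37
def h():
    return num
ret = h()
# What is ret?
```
37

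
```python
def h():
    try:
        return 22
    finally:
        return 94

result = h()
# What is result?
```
94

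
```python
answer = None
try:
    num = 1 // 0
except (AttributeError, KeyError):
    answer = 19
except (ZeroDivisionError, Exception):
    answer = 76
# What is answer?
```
76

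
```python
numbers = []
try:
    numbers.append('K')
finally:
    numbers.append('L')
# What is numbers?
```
['K', 'L']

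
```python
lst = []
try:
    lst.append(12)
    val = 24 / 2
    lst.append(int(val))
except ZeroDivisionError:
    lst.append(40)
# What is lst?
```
[12, 12]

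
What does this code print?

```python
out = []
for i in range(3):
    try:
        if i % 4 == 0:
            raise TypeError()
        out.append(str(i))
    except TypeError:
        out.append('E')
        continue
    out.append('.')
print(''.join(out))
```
E1.2.

continue in except skips rest of loop body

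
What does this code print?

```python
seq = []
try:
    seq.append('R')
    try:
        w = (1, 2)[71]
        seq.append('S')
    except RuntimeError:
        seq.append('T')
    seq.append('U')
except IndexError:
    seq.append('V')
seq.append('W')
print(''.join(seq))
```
RVW

Inner handler doesn't match, propagates to outer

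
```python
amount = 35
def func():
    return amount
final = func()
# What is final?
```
35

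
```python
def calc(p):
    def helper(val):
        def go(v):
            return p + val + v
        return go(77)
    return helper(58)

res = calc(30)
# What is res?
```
165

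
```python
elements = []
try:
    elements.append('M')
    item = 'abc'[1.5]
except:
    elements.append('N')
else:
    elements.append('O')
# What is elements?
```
['M', 'N']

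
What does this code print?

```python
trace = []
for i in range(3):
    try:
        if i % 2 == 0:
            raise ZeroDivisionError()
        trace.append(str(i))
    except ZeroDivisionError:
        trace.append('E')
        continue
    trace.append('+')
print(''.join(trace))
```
E1+E

continue in except skips rest of loop body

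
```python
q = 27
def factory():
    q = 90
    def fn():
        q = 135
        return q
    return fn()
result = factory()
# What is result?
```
135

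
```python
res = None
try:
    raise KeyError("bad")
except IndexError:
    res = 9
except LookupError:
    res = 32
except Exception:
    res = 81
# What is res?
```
32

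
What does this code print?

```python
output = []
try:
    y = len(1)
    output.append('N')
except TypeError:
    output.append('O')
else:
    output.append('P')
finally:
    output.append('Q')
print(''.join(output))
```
OQ

Exception: except runs, else skipped, finally runs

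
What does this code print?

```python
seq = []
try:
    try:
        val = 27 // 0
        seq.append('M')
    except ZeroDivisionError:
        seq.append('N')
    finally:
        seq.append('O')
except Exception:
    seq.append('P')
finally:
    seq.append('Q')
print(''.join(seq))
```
NOQ

Both finally blocks run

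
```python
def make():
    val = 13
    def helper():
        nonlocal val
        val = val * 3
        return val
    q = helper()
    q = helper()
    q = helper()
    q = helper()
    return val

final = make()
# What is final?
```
1053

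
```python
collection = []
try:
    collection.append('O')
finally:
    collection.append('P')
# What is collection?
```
['O', 'P']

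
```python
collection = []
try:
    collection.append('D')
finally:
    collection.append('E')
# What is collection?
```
['D', 'E']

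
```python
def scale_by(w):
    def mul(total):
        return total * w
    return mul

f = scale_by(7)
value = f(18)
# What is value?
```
126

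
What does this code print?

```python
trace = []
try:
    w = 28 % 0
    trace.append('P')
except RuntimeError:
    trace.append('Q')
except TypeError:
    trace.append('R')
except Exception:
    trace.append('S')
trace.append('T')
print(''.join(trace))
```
ST

ZeroDivisionError not specifically caught, falls to Exception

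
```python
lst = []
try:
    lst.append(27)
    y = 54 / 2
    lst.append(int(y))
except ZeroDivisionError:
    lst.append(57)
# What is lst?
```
[27, 27]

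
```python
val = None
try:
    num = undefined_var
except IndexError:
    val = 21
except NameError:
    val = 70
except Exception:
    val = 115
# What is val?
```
70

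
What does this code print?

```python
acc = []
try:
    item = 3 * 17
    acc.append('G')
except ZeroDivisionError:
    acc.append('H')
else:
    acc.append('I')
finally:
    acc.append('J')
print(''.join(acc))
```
GIJ

else runs before finally when no exception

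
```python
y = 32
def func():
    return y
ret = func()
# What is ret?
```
32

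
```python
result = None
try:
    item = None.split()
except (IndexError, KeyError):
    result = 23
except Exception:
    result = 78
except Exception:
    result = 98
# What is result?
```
78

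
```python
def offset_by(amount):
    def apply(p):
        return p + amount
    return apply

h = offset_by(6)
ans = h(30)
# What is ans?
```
36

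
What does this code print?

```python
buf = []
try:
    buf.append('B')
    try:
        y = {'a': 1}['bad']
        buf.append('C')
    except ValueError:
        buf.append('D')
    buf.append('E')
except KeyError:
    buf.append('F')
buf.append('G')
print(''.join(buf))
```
BFG

Inner handler doesn't match, propagates to outer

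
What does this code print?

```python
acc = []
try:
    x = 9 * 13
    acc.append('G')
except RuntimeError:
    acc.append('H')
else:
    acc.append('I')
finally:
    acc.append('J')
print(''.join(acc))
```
GIJ

else runs before finally when no exception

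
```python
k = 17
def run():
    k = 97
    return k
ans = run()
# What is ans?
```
97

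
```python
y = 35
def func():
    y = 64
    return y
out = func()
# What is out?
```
64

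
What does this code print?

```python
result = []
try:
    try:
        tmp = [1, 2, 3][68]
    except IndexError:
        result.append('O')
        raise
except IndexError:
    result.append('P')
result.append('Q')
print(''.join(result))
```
OPQ

raise without argument re-raises current exception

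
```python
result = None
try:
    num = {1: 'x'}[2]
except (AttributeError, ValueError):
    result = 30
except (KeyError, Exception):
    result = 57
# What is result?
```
57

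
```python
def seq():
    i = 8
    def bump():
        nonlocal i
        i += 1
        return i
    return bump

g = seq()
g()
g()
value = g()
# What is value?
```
11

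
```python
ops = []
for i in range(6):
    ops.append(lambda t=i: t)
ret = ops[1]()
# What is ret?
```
1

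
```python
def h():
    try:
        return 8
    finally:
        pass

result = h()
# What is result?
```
8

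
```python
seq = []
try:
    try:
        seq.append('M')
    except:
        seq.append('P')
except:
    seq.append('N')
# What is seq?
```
['M']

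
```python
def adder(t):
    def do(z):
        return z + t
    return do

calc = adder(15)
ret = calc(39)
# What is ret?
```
54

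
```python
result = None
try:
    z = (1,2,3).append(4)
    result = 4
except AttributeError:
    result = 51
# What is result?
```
51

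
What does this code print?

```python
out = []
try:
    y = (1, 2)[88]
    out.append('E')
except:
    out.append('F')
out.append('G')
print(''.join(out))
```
FG

Exception raised in try, caught by bare except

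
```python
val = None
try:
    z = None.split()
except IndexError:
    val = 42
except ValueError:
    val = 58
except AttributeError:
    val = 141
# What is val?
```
141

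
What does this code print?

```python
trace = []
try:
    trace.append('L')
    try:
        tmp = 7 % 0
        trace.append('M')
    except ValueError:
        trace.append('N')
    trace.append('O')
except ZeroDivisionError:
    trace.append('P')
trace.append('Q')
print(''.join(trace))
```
LPQ

Inner handler doesn't match, propagates to outer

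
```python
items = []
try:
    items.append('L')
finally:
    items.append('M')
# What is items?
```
['L', 'M']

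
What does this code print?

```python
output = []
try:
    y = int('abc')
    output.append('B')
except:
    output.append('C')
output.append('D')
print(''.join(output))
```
CD

Exception raised in try, caught by bare except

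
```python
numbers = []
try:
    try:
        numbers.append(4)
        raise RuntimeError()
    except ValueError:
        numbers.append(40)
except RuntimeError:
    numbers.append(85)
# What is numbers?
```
[4, 85]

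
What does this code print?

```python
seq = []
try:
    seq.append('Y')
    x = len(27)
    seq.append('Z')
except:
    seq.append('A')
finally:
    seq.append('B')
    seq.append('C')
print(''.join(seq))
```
YABC

Code before exception runs, then except, then all of finally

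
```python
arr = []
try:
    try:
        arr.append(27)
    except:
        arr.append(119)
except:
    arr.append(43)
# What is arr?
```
[27]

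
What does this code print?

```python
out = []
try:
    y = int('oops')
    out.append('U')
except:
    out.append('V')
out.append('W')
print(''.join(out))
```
VW

Exception raised in try, caught by bare except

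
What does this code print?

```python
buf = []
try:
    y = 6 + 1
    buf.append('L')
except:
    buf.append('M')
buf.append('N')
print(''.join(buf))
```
LN

No exception, try block completes normally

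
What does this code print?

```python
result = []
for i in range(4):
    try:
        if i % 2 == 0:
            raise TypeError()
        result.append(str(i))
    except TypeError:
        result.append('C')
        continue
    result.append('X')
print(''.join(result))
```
C1XC3X

continue in except skips rest of loop body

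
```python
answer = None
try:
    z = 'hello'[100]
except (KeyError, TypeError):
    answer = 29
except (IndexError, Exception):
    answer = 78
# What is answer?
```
78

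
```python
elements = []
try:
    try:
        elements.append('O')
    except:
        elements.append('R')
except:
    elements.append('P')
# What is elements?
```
['O']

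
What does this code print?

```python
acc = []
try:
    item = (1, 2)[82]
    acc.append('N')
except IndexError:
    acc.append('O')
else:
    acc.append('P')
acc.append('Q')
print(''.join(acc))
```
OQ

else block skipped when exception is caught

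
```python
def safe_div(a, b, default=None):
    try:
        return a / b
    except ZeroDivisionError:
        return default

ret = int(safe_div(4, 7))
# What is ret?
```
0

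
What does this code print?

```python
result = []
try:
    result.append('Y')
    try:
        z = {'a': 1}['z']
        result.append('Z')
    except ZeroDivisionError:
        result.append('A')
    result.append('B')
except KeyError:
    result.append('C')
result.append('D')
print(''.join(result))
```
YCD

Inner handler doesn't match, propagates to outer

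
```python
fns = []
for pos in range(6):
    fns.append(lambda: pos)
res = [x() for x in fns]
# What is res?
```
[5, 5, 5, 5, 5, 5]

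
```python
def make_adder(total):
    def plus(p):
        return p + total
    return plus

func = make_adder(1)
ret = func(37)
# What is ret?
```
38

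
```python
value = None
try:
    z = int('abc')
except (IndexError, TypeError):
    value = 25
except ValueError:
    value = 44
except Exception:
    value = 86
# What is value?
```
44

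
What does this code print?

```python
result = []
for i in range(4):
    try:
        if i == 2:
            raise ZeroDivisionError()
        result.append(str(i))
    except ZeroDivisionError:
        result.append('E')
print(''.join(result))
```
01E3

Exception on i=2 caught, loop continues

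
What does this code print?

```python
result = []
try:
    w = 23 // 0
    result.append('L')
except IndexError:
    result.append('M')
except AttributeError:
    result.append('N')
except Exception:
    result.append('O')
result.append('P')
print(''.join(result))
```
OP

ZeroDivisionError not specifically caught, falls to Exception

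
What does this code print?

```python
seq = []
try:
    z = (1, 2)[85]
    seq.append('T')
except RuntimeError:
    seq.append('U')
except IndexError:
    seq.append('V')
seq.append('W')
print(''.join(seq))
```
VW

IndexError is caught by its specific handler, not RuntimeError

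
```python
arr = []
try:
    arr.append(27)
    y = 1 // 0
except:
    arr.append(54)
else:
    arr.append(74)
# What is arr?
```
[27, 54]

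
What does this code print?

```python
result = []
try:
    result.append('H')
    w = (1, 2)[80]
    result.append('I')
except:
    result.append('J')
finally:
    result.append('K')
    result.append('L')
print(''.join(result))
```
HJKL

Code before exception runs, then except, then all of finally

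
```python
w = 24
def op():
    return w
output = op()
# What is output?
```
24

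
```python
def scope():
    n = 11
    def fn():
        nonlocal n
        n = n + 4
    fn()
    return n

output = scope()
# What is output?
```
15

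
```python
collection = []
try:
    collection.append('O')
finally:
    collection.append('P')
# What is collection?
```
['O', 'P']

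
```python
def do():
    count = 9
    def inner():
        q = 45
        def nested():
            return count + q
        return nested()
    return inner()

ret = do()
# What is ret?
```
54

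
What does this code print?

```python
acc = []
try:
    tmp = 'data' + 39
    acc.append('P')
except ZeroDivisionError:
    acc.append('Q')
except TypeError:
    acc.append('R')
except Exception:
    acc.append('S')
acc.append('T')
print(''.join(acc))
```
RT

TypeError matches before generic Exception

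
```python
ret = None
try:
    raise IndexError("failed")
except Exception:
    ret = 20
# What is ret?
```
20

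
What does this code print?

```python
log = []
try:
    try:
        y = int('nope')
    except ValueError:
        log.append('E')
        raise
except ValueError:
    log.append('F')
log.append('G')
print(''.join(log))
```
EFG

raise without argument re-raises current exception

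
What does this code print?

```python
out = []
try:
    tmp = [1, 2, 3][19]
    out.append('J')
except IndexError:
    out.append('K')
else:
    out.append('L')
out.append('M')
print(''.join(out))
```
KM

else block skipped when exception is caught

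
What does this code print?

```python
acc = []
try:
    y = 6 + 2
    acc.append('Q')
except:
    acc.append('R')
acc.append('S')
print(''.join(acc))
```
QS

No exception, try block completes normally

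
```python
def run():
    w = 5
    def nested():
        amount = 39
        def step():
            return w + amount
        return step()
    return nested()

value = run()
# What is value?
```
44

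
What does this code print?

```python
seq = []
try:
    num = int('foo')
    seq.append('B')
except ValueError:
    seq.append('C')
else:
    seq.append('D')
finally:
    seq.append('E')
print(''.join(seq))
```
CE

Exception: except runs, else skipped, finally runs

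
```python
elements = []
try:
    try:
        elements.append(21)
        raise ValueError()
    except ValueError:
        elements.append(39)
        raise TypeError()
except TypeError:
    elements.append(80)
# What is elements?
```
[21, 39, 80]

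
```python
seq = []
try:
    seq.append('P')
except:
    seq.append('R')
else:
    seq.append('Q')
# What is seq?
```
['P', 'Q']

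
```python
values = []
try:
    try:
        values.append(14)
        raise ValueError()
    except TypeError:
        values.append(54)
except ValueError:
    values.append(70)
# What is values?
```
[14, 70]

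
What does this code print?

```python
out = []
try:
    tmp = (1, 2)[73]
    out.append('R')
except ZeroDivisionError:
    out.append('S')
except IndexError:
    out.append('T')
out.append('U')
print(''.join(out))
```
TU

IndexError is caught by its specific handler, not ZeroDivisionError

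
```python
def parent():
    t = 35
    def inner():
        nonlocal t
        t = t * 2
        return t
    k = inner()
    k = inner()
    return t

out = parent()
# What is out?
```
140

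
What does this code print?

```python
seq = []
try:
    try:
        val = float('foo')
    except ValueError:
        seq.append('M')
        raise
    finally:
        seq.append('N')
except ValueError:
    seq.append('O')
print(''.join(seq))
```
MNO

finally runs before re-raised exception propagates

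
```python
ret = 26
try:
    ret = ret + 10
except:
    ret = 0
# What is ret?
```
36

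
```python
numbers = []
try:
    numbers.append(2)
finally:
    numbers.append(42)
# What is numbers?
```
[2, 42]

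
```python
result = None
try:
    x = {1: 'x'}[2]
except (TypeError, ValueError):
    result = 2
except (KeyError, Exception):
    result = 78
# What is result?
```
78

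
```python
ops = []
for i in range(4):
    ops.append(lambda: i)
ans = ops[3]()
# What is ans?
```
3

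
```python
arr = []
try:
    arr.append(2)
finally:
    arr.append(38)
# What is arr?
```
[2, 38]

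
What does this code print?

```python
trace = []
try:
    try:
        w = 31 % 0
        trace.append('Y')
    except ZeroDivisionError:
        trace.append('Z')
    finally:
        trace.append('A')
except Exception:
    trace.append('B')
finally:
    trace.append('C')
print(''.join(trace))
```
ZAC

Both finally blocks run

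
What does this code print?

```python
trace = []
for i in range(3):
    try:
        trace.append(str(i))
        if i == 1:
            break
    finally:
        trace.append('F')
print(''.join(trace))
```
0F1F

finally runs even when breaking out of loop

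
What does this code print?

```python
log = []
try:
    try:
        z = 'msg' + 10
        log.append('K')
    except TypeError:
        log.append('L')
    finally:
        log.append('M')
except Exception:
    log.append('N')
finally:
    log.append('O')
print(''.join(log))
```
LMO

Both finally blocks run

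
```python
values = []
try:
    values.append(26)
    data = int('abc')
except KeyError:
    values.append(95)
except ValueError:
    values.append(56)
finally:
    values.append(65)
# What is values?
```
[26, 56, 65]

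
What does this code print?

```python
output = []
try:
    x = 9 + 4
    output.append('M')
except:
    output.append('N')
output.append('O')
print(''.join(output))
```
MO

No exception, try block completes normally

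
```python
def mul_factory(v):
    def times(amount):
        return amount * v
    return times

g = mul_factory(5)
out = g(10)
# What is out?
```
50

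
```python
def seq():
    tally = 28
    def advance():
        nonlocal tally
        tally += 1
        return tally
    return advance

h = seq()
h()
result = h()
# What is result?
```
30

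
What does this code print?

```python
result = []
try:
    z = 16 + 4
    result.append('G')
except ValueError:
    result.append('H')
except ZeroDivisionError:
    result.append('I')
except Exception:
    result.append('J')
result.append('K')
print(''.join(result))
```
GK

No exception, try block completes normally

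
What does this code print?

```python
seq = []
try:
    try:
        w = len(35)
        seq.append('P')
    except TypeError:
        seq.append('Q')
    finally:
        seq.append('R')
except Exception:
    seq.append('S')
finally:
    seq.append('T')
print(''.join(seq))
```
QRT

Both finally blocks run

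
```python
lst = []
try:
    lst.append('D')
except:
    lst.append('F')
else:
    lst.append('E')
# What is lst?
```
['D', 'E']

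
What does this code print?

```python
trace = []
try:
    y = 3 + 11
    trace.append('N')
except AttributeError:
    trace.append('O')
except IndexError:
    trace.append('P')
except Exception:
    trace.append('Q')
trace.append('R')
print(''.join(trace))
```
NR

No exception, try block completes normally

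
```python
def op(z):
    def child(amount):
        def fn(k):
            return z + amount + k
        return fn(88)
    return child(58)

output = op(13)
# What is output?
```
159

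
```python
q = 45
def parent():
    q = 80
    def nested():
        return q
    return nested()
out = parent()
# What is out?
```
80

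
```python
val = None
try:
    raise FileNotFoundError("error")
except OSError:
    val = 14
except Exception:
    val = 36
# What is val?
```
14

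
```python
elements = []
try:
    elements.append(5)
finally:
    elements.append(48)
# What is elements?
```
[5, 48]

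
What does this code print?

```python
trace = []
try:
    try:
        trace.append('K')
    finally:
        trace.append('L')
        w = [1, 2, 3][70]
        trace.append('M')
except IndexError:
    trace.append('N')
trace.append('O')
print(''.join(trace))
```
KLNO

Exception in inner finally caught by outer except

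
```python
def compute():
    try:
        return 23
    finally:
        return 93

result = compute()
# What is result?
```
93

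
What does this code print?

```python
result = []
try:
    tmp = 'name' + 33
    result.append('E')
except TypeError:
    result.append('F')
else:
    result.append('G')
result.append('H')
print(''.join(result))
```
FH

else block skipped when exception is caught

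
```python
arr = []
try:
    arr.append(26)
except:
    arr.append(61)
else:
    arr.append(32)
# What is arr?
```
[26, 32]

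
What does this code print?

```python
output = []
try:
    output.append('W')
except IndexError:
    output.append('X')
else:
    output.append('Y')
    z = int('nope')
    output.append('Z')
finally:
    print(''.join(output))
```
WY

Try succeeds, else appends 'Y', ValueError in else is uncaught, finally prints before exception propagates ('Z' never appended)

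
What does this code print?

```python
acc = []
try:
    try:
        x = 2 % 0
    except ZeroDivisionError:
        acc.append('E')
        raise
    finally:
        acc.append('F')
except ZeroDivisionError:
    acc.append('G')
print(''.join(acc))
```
EFG

finally runs before re-raised exception propagates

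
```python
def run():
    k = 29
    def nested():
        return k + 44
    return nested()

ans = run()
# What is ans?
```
73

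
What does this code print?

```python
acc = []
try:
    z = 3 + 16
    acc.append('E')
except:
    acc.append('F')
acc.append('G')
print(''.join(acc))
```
EG

No exception, try block completes normally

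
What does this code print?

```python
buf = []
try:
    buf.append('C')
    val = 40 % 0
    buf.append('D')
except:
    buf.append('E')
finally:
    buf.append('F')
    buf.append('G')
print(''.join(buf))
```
CEFG

Code before exception runs, then except, then all of finally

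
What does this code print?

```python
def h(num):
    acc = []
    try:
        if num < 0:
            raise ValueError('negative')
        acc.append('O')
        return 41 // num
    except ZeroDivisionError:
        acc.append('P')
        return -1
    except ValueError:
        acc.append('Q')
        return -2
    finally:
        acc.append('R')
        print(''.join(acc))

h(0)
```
OPR

num=0 causes ZeroDivisionError, caught, finally prints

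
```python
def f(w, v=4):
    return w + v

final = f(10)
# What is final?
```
14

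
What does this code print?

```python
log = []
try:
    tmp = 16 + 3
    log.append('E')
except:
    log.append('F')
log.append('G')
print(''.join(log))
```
EG

No exception, try block completes normally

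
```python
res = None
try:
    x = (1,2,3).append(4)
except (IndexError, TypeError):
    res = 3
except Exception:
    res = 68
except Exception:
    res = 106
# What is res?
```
68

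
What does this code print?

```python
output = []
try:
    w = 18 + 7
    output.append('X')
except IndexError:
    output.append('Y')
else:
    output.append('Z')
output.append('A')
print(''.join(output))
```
XZA

else block runs when no exception occurs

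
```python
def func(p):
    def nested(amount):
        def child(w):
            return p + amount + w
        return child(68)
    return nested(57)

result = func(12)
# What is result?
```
137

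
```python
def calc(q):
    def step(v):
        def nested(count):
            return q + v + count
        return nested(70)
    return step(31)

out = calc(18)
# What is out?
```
119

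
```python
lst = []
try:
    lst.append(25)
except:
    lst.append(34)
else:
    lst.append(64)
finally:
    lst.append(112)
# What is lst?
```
[25, 64, 112]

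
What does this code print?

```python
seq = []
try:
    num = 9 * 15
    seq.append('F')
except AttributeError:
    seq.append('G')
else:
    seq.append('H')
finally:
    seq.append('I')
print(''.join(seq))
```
FHI

else runs before finally when no exception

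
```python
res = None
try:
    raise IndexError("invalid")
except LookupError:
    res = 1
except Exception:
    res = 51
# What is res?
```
1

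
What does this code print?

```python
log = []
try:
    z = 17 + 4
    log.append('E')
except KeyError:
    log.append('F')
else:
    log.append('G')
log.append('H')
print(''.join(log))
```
EGH

else block runs when no exception occurs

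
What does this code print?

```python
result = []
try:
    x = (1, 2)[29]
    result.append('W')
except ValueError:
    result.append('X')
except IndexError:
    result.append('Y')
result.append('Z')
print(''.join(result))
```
YZ

IndexError is caught by its specific handler, not ValueError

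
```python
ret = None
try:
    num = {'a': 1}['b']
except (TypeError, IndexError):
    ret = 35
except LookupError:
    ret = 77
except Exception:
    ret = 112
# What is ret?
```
77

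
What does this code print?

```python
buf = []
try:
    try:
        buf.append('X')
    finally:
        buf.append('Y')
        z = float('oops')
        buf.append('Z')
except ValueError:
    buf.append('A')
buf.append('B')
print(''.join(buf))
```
XYAB

Exception in inner finally caught by outer except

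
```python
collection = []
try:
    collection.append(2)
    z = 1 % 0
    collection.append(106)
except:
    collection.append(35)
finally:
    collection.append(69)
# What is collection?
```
[2, 35, 69]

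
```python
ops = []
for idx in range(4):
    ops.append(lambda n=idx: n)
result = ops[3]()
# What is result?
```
3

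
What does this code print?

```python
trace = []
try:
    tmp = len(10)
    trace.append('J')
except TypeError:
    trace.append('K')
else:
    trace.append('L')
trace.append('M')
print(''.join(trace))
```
KM

else block skipped when exception is caught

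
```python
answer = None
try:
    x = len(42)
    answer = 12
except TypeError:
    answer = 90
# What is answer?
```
90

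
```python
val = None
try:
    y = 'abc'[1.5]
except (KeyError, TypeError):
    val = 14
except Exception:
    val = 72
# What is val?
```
14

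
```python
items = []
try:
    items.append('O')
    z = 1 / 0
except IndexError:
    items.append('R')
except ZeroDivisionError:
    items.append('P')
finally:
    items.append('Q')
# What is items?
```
['O', 'P', 'Q']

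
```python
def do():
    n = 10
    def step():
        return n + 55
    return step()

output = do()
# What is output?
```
65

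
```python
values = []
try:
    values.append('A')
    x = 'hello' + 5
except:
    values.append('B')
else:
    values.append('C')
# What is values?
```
['A', 'B']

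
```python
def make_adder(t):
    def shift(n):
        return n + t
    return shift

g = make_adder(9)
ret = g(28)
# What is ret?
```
37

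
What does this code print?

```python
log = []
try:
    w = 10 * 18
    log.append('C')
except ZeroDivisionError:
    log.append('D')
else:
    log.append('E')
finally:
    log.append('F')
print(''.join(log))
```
CEF

else runs before finally when no exception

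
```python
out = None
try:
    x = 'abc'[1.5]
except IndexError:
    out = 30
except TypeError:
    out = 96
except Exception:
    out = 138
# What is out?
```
96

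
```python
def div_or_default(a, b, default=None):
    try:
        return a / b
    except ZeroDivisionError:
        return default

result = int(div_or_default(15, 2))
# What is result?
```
7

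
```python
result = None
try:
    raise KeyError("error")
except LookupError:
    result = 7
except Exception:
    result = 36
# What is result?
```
7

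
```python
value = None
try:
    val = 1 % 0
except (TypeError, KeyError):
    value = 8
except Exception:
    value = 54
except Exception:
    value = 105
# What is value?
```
54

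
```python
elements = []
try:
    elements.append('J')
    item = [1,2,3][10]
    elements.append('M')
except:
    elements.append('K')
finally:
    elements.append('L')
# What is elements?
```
['J', 'K', 'L']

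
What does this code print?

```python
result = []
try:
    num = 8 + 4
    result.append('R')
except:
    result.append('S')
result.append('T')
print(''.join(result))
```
RT

No exception, try block completes normally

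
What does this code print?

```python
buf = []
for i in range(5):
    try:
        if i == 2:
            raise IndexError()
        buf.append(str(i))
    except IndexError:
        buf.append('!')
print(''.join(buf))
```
01!34

Exception on i=2 caught, loop continues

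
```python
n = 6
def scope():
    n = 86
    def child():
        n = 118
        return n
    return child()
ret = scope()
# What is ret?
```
118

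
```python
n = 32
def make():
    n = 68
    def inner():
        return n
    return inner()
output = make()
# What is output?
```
68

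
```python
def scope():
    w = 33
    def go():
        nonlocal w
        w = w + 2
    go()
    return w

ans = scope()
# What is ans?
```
35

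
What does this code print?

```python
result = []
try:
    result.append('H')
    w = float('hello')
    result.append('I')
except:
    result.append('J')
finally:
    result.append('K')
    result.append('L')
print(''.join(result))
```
HJKL

Code before exception runs, then except, then all of finally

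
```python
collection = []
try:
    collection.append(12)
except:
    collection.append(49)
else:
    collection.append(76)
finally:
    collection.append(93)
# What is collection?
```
[12, 76, 93]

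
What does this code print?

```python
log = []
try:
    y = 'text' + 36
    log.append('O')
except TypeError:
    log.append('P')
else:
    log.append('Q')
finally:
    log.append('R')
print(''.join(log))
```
PR

Exception: except runs, else skipped, finally runs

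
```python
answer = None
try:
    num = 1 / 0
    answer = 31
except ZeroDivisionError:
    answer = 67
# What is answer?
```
67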